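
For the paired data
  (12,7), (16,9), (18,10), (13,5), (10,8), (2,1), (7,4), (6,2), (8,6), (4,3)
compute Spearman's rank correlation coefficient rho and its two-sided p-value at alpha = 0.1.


Step 1: Rank x and y separately (midranks; no ties here).
rank(x): 12->7, 16->9, 18->10, 13->8, 10->6, 2->1, 7->4, 6->3, 8->5, 4->2
rank(y): 7->7, 9->9, 10->10, 5->5, 8->8, 1->1, 4->4, 2->2, 6->6, 3->3
Step 2: d_i = R_x(i) - R_y(i); compute d_i^2.
  (7-7)^2=0, (9-9)^2=0, (10-10)^2=0, (8-5)^2=9, (6-8)^2=4, (1-1)^2=0, (4-4)^2=0, (3-2)^2=1, (5-6)^2=1, (2-3)^2=1
sum(d^2) = 16.
Step 3: rho = 1 - 6*16 / (10*(10^2 - 1)) = 1 - 96/990 = 0.903030.
Step 4: Under H0, t = rho * sqrt((n-2)/(1-rho^2)) = 5.9457 ~ t(8).
Step 5: Two-sided p-value from the t-distribution with 8 df = 0.000344.
Step 6: alpha = 0.1. reject H0.

rho = 0.9030, p = 0.000344, reject H0 at alpha = 0.1.


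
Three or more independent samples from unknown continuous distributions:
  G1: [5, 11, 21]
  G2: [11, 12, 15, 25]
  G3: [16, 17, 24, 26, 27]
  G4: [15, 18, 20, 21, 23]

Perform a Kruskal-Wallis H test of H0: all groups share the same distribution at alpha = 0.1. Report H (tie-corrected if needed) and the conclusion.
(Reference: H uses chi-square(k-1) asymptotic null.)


Step 1: Combine all N = 17 observations and assign midranks.
sorted (value, group, rank): (5,G1,1), (11,G1,2.5), (11,G2,2.5), (12,G2,4), (15,G2,5.5), (15,G4,5.5), (16,G3,7), (17,G3,8), (18,G4,9), (20,G4,10), (21,G1,11.5), (21,G4,11.5), (23,G4,13), (24,G3,14), (25,G2,15), (26,G3,16), (27,G3,17)
Step 2: Sum ranks within each group.
R_1 = 15 (n_1 = 3)
R_2 = 27 (n_2 = 4)
R_3 = 62 (n_3 = 5)
R_4 = 49 (n_4 = 5)
Step 3: H = 12/(N(N+1)) * sum(R_i^2/n_i) - 3(N+1)
     = 12/(17*18) * (15^2/3 + 27^2/4 + 62^2/5 + 49^2/5) - 3*18
     = 0.039216 * 1506.25 - 54
     = 5.068627.
Step 4: Ties present; correction factor C = 1 - 18/(17^3 - 17) = 0.996324. Corrected H = 5.068627 / 0.996324 = 5.087331.
Step 5: Under H0, H ~ chi^2(3); p-value = 0.165513.
Step 6: alpha = 0.1. fail to reject H0.

H = 5.0873, df = 3, p = 0.165513, fail to reject H0.


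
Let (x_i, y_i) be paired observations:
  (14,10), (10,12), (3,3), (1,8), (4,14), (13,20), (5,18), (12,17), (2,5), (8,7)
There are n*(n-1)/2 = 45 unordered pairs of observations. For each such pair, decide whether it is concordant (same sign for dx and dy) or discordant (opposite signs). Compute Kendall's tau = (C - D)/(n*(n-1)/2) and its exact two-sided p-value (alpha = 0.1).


Step 1: Enumerate the 45 unordered pairs (i,j) with i<j and classify each by sign(x_j-x_i) * sign(y_j-y_i).
  (1,2):dx=-4,dy=+2->D; (1,3):dx=-11,dy=-7->C; (1,4):dx=-13,dy=-2->C; (1,5):dx=-10,dy=+4->D
  (1,6):dx=-1,dy=+10->D; (1,7):dx=-9,dy=+8->D; (1,8):dx=-2,dy=+7->D; (1,9):dx=-12,dy=-5->C
  (1,10):dx=-6,dy=-3->C; (2,3):dx=-7,dy=-9->C; (2,4):dx=-9,dy=-4->C; (2,5):dx=-6,dy=+2->D
  (2,6):dx=+3,dy=+8->C; (2,7):dx=-5,dy=+6->D; (2,8):dx=+2,dy=+5->C; (2,9):dx=-8,dy=-7->C
  (2,10):dx=-2,dy=-5->C; (3,4):dx=-2,dy=+5->D; (3,5):dx=+1,dy=+11->C; (3,6):dx=+10,dy=+17->C
  (3,7):dx=+2,dy=+15->C; (3,8):dx=+9,dy=+14->C; (3,9):dx=-1,dy=+2->D; (3,10):dx=+5,dy=+4->C
  (4,5):dx=+3,dy=+6->C; (4,6):dx=+12,dy=+12->C; (4,7):dx=+4,dy=+10->C; (4,8):dx=+11,dy=+9->C
  (4,9):dx=+1,dy=-3->D; (4,10):dx=+7,dy=-1->D; (5,6):dx=+9,dy=+6->C; (5,7):dx=+1,dy=+4->C
  (5,8):dx=+8,dy=+3->C; (5,9):dx=-2,dy=-9->C; (5,10):dx=+4,dy=-7->D; (6,7):dx=-8,dy=-2->C
  (6,8):dx=-1,dy=-3->C; (6,9):dx=-11,dy=-15->C; (6,10):dx=-5,dy=-13->C; (7,8):dx=+7,dy=-1->D
  (7,9):dx=-3,dy=-13->C; (7,10):dx=+3,dy=-11->D; (8,9):dx=-10,dy=-12->C; (8,10):dx=-4,dy=-10->C
  (9,10):dx=+6,dy=+2->C
Step 2: C = 31, D = 14, total pairs = 45.
Step 3: tau = (C - D)/(n(n-1)/2) = (31 - 14)/45 = 0.377778.
Step 4: Exact two-sided p-value (enumerate n! = 3628800 permutations of y under H0): p = 0.155742.
Step 5: alpha = 0.1. fail to reject H0.

tau_b = 0.3778 (C=31, D=14), p = 0.155742, fail to reject H0.


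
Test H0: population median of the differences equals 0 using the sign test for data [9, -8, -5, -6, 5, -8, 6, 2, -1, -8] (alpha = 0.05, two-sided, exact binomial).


Step 1: Discard zero differences. Original n = 10; n_eff = number of nonzero differences = 10.
Nonzero differences (with sign): +9, -8, -5, -6, +5, -8, +6, +2, -1, -8
Step 2: Count signs: positive = 4, negative = 6.
Step 3: Under H0: P(positive) = 0.5, so the number of positives S ~ Bin(10, 0.5).
Step 4: Two-sided exact p-value = sum of Bin(10,0.5) probabilities at or below the observed probability = 0.753906.
Step 5: alpha = 0.05. fail to reject H0.

n_eff = 10, pos = 4, neg = 6, p = 0.753906, fail to reject H0.


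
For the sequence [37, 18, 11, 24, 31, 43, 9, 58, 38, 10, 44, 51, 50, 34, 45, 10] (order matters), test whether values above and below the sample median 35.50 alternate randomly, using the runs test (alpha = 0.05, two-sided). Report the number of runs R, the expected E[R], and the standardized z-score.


Step 1: Compute median = 35.50; label A = above, B = below.
Labels in order: ABBBBABAABAAABAB  (n_A = 8, n_B = 8)
Step 2: Count runs R = 10.
Step 3: Under H0 (random ordering), E[R] = 2*n_A*n_B/(n_A+n_B) + 1 = 2*8*8/16 + 1 = 9.0000.
        Var[R] = 2*n_A*n_B*(2*n_A*n_B - n_A - n_B) / ((n_A+n_B)^2 * (n_A+n_B-1)) = 14336/3840 = 3.7333.
        SD[R] = 1.9322.
Step 4: Continuity-corrected z = (R - 0.5 - E[R]) / SD[R] = (10 - 0.5 - 9.0000) / 1.9322 = 0.2588.
Step 5: Two-sided p-value via normal approximation = 2*(1 - Phi(|z|)) = 0.795809.
Step 6: alpha = 0.05. fail to reject H0.

R = 10, z = 0.2588, p = 0.795809, fail to reject H0.


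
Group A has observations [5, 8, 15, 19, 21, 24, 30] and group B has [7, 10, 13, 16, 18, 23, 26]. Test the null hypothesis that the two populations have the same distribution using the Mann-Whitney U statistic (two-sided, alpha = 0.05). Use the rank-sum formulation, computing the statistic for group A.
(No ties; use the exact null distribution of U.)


Step 1: Combine and sort all 14 observations; assign midranks.
sorted (value, group): (5,X), (7,Y), (8,X), (10,Y), (13,Y), (15,X), (16,Y), (18,Y), (19,X), (21,X), (23,Y), (24,X), (26,Y), (30,X)
ranks: 5->1, 7->2, 8->3, 10->4, 13->5, 15->6, 16->7, 18->8, 19->9, 21->10, 23->11, 24->12, 26->13, 30->14
Step 2: Rank sum for X: R1 = 1 + 3 + 6 + 9 + 10 + 12 + 14 = 55.
Step 3: U_X = R1 - n1(n1+1)/2 = 55 - 7*8/2 = 55 - 28 = 27.
       U_Y = n1*n2 - U_X = 49 - 27 = 22.
Step 4: No ties, so the exact null distribution of U (based on enumerating the C(14,7) = 3432 equally likely rank assignments) gives the two-sided p-value.
Step 5: p-value = 0.804779; compare to alpha = 0.05. fail to reject H0.

U_X = 27, p = 0.804779, fail to reject H0 at alpha = 0.05.


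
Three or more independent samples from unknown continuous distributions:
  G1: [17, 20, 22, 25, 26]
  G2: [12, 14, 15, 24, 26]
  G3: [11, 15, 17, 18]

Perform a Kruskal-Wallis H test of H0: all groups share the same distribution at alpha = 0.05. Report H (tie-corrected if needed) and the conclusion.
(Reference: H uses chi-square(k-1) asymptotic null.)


Step 1: Combine all N = 14 observations and assign midranks.
sorted (value, group, rank): (11,G3,1), (12,G2,2), (14,G2,3), (15,G2,4.5), (15,G3,4.5), (17,G1,6.5), (17,G3,6.5), (18,G3,8), (20,G1,9), (22,G1,10), (24,G2,11), (25,G1,12), (26,G1,13.5), (26,G2,13.5)
Step 2: Sum ranks within each group.
R_1 = 51 (n_1 = 5)
R_2 = 34 (n_2 = 5)
R_3 = 20 (n_3 = 4)
Step 3: H = 12/(N(N+1)) * sum(R_i^2/n_i) - 3(N+1)
     = 12/(14*15) * (51^2/5 + 34^2/5 + 20^2/4) - 3*15
     = 0.057143 * 851.4 - 45
     = 3.651429.
Step 4: Ties present; correction factor C = 1 - 18/(14^3 - 14) = 0.993407. Corrected H = 3.651429 / 0.993407 = 3.675664.
Step 5: Under H0, H ~ chi^2(2); p-value = 0.159162.
Step 6: alpha = 0.05. fail to reject H0.

H = 3.6757, df = 2, p = 0.159162, fail to reject H0.


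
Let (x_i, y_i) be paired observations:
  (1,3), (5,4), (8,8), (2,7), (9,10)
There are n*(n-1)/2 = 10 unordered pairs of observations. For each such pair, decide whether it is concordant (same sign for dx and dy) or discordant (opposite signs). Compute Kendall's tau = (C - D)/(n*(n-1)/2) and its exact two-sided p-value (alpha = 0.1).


Step 1: Enumerate the 10 unordered pairs (i,j) with i<j and classify each by sign(x_j-x_i) * sign(y_j-y_i).
  (1,2):dx=+4,dy=+1->C; (1,3):dx=+7,dy=+5->C; (1,4):dx=+1,dy=+4->C; (1,5):dx=+8,dy=+7->C
  (2,3):dx=+3,dy=+4->C; (2,4):dx=-3,dy=+3->D; (2,5):dx=+4,dy=+6->C; (3,4):dx=-6,dy=-1->C
  (3,5):dx=+1,dy=+2->C; (4,5):dx=+7,dy=+3->C
Step 2: C = 9, D = 1, total pairs = 10.
Step 3: tau = (C - D)/(n(n-1)/2) = (9 - 1)/10 = 0.800000.
Step 4: Exact two-sided p-value (enumerate n! = 120 permutations of y under H0): p = 0.083333.
Step 5: alpha = 0.1. reject H0.

tau_b = 0.8000 (C=9, D=1), p = 0.083333, reject H0.


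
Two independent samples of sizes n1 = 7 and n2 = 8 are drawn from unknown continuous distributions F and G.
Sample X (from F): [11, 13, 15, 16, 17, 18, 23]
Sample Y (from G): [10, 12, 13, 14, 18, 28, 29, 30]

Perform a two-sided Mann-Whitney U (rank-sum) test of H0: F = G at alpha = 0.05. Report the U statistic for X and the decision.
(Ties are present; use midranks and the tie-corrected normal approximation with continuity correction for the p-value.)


Step 1: Combine and sort all 15 observations; assign midranks.
sorted (value, group): (10,Y), (11,X), (12,Y), (13,X), (13,Y), (14,Y), (15,X), (16,X), (17,X), (18,X), (18,Y), (23,X), (28,Y), (29,Y), (30,Y)
ranks: 10->1, 11->2, 12->3, 13->4.5, 13->4.5, 14->6, 15->7, 16->8, 17->9, 18->10.5, 18->10.5, 23->12, 28->13, 29->14, 30->15
Step 2: Rank sum for X: R1 = 2 + 4.5 + 7 + 8 + 9 + 10.5 + 12 = 53.
Step 3: U_X = R1 - n1(n1+1)/2 = 53 - 7*8/2 = 53 - 28 = 25.
       U_Y = n1*n2 - U_X = 56 - 25 = 31.
Step 4: Ties are present, so use the tie-corrected normal approximation (with continuity correction) for the p-value.
Step 5: p-value = 0.771941; compare to alpha = 0.05. fail to reject H0.

U_X = 25, p = 0.771941, fail to reject H0 at alpha = 0.05.


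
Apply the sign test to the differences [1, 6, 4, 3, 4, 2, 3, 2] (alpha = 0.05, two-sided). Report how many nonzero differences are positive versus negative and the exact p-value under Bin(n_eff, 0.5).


Step 1: Discard zero differences. Original n = 8; n_eff = number of nonzero differences = 8.
Nonzero differences (with sign): +1, +6, +4, +3, +4, +2, +3, +2
Step 2: Count signs: positive = 8, negative = 0.
Step 3: Under H0: P(positive) = 0.5, so the number of positives S ~ Bin(8, 0.5).
Step 4: Two-sided exact p-value = sum of Bin(8,0.5) probabilities at or below the observed probability = 0.007812.
Step 5: alpha = 0.05. reject H0.

n_eff = 8, pos = 8, neg = 0, p = 0.007812, reject H0.


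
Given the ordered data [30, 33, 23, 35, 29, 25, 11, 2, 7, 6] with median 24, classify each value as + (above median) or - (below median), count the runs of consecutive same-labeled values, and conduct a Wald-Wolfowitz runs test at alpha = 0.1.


Step 1: Compute median = 24; label A = above, B = below.
Labels in order: AABAAABBBB  (n_A = 5, n_B = 5)
Step 2: Count runs R = 4.
Step 3: Under H0 (random ordering), E[R] = 2*n_A*n_B/(n_A+n_B) + 1 = 2*5*5/10 + 1 = 6.0000.
        Var[R] = 2*n_A*n_B*(2*n_A*n_B - n_A - n_B) / ((n_A+n_B)^2 * (n_A+n_B-1)) = 2000/900 = 2.2222.
        SD[R] = 1.4907.
Step 4: Continuity-corrected z = (R + 0.5 - E[R]) / SD[R] = (4 + 0.5 - 6.0000) / 1.4907 = -1.0062.
Step 5: Two-sided p-value via normal approximation = 2*(1 - Phi(|z|)) = 0.314305.
Step 6: alpha = 0.1. fail to reject H0.

R = 4, z = -1.0062, p = 0.314305, fail to reject H0.


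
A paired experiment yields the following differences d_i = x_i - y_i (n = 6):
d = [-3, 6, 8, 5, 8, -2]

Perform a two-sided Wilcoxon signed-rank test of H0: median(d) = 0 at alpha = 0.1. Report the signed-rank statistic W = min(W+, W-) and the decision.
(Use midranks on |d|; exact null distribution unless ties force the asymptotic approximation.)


Step 1: Drop any zero differences (none here) and take |d_i|.
|d| = [3, 6, 8, 5, 8, 2]
Step 2: Midrank |d_i| (ties get averaged ranks).
ranks: |3|->2, |6|->4, |8|->5.5, |5|->3, |8|->5.5, |2|->1
Step 3: Attach original signs; sum ranks with positive sign and with negative sign.
W+ = 4 + 5.5 + 3 + 5.5 = 18
W- = 2 + 1 = 3
(Check: W+ + W- = 21 should equal n(n+1)/2 = 21.)
Step 4: Test statistic W = min(W+, W-) = 3.
Step 5: Ties in |d|, so use the tie-corrected normal approximation.
        E[W] = n(n+1)/4 = 6*7/4 = 10.5.
        Tie groups: |d|=8 (t=2); sum(t^3 - t) = 6.
        Var[W] = n(n+1)(2n+1)/24 - sum(t^3-t)/48 = 546/24 - 6/48 = 22.625.
        z = (W - E[W]) / sqrt(Var[W]) = (3 - 10.5) / 4.7566 = -1.5768.
        Two-sided p = 2*Phi(z) = 0.114850.
Step 6: alpha = 0.1. fail to reject H0.

W+ = 18, W- = 3, W = min = 3, p = 0.114850, fail to reject H0.


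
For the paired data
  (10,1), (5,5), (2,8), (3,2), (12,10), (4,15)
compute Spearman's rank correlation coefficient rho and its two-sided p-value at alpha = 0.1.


Step 1: Rank x and y separately (midranks; no ties here).
rank(x): 10->5, 5->4, 2->1, 3->2, 12->6, 4->3
rank(y): 1->1, 5->3, 8->4, 2->2, 10->5, 15->6
Step 2: d_i = R_x(i) - R_y(i); compute d_i^2.
  (5-1)^2=16, (4-3)^2=1, (1-4)^2=9, (2-2)^2=0, (6-5)^2=1, (3-6)^2=9
sum(d^2) = 36.
Step 3: rho = 1 - 6*36 / (6*(6^2 - 1)) = 1 - 216/210 = -0.028571.
Step 4: Under H0, t = rho * sqrt((n-2)/(1-rho^2)) = -0.0572 ~ t(4).
Step 5: Two-sided p-value from the t-distribution with 4 df = 0.957155.
Step 6: alpha = 0.1. fail to reject H0.

rho = -0.0286, p = 0.957155, fail to reject H0 at alpha = 0.1.


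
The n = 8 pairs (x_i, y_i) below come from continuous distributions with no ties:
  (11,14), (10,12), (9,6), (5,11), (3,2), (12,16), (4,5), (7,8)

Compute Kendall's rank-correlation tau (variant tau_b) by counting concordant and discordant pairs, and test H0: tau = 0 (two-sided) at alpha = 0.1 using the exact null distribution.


Step 1: Enumerate the 28 unordered pairs (i,j) with i<j and classify each by sign(x_j-x_i) * sign(y_j-y_i).
  (1,2):dx=-1,dy=-2->C; (1,3):dx=-2,dy=-8->C; (1,4):dx=-6,dy=-3->C; (1,5):dx=-8,dy=-12->C
  (1,6):dx=+1,dy=+2->C; (1,7):dx=-7,dy=-9->C; (1,8):dx=-4,dy=-6->C; (2,3):dx=-1,dy=-6->C
  (2,4):dx=-5,dy=-1->C; (2,5):dx=-7,dy=-10->C; (2,6):dx=+2,dy=+4->C; (2,7):dx=-6,dy=-7->C
  (2,8):dx=-3,dy=-4->C; (3,4):dx=-4,dy=+5->D; (3,5):dx=-6,dy=-4->C; (3,6):dx=+3,dy=+10->C
  (3,7):dx=-5,dy=-1->C; (3,8):dx=-2,dy=+2->D; (4,5):dx=-2,dy=-9->C; (4,6):dx=+7,dy=+5->C
  (4,7):dx=-1,dy=-6->C; (4,8):dx=+2,dy=-3->D; (5,6):dx=+9,dy=+14->C; (5,7):dx=+1,dy=+3->C
  (5,8):dx=+4,dy=+6->C; (6,7):dx=-8,dy=-11->C; (6,8):dx=-5,dy=-8->C; (7,8):dx=+3,dy=+3->C
Step 2: C = 25, D = 3, total pairs = 28.
Step 3: tau = (C - D)/(n(n-1)/2) = (25 - 3)/28 = 0.785714.
Step 4: Exact two-sided p-value (enumerate n! = 40320 permutations of y under H0): p = 0.005506.
Step 5: alpha = 0.1. reject H0.

tau_b = 0.7857 (C=25, D=3), p = 0.005506, reject H0.


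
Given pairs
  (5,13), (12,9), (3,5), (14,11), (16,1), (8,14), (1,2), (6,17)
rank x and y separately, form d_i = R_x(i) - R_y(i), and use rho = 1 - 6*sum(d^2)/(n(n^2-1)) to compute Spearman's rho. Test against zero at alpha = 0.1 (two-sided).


Step 1: Rank x and y separately (midranks; no ties here).
rank(x): 5->3, 12->6, 3->2, 14->7, 16->8, 8->5, 1->1, 6->4
rank(y): 13->6, 9->4, 5->3, 11->5, 1->1, 14->7, 2->2, 17->8
Step 2: d_i = R_x(i) - R_y(i); compute d_i^2.
  (3-6)^2=9, (6-4)^2=4, (2-3)^2=1, (7-5)^2=4, (8-1)^2=49, (5-7)^2=4, (1-2)^2=1, (4-8)^2=16
sum(d^2) = 88.
Step 3: rho = 1 - 6*88 / (8*(8^2 - 1)) = 1 - 528/504 = -0.047619.
Step 4: Under H0, t = rho * sqrt((n-2)/(1-rho^2)) = -0.1168 ~ t(6).
Step 5: Two-sided p-value from the t-distribution with 6 df = 0.910849.
Step 6: alpha = 0.1. fail to reject H0.

rho = -0.0476, p = 0.910849, fail to reject H0 at alpha = 0.1.


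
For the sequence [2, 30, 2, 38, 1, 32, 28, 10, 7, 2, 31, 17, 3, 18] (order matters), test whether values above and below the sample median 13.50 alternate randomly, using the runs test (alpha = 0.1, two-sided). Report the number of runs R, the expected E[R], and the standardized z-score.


Step 1: Compute median = 13.50; label A = above, B = below.
Labels in order: BABABAABBBAABA  (n_A = 7, n_B = 7)
Step 2: Count runs R = 10.
Step 3: Under H0 (random ordering), E[R] = 2*n_A*n_B/(n_A+n_B) + 1 = 2*7*7/14 + 1 = 8.0000.
        Var[R] = 2*n_A*n_B*(2*n_A*n_B - n_A - n_B) / ((n_A+n_B)^2 * (n_A+n_B-1)) = 8232/2548 = 3.2308.
        SD[R] = 1.7974.
Step 4: Continuity-corrected z = (R - 0.5 - E[R]) / SD[R] = (10 - 0.5 - 8.0000) / 1.7974 = 0.8345.
Step 5: Two-sided p-value via normal approximation = 2*(1 - Phi(|z|)) = 0.403986.
Step 6: alpha = 0.1. fail to reject H0.

R = 10, z = 0.8345, p = 0.403986, fail to reject H0.


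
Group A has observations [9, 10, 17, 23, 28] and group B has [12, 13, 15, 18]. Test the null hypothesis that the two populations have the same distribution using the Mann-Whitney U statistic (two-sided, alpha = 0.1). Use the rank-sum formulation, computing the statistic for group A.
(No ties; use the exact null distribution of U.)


Step 1: Combine and sort all 9 observations; assign midranks.
sorted (value, group): (9,X), (10,X), (12,Y), (13,Y), (15,Y), (17,X), (18,Y), (23,X), (28,X)
ranks: 9->1, 10->2, 12->3, 13->4, 15->5, 17->6, 18->7, 23->8, 28->9
Step 2: Rank sum for X: R1 = 1 + 2 + 6 + 8 + 9 = 26.
Step 3: U_X = R1 - n1(n1+1)/2 = 26 - 5*6/2 = 26 - 15 = 11.
       U_Y = n1*n2 - U_X = 20 - 11 = 9.
Step 4: No ties, so the exact null distribution of U (based on enumerating the C(9,5) = 126 equally likely rank assignments) gives the two-sided p-value.
Step 5: p-value = 0.904762; compare to alpha = 0.1. fail to reject H0.

U_X = 11, p = 0.904762, fail to reject H0 at alpha = 0.1.


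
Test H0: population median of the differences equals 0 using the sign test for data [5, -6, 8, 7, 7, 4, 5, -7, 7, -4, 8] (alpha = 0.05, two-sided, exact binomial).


Step 1: Discard zero differences. Original n = 11; n_eff = number of nonzero differences = 11.
Nonzero differences (with sign): +5, -6, +8, +7, +7, +4, +5, -7, +7, -4, +8
Step 2: Count signs: positive = 8, negative = 3.
Step 3: Under H0: P(positive) = 0.5, so the number of positives S ~ Bin(11, 0.5).
Step 4: Two-sided exact p-value = sum of Bin(11,0.5) probabilities at or below the observed probability = 0.226562.
Step 5: alpha = 0.05. fail to reject H0.

n_eff = 11, pos = 8, neg = 3, p = 0.226562, fail to reject H0.


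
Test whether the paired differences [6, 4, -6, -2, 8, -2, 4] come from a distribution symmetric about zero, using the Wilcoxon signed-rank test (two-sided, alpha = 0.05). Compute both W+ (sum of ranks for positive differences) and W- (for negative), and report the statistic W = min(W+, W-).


Step 1: Drop any zero differences (none here) and take |d_i|.
|d| = [6, 4, 6, 2, 8, 2, 4]
Step 2: Midrank |d_i| (ties get averaged ranks).
ranks: |6|->5.5, |4|->3.5, |6|->5.5, |2|->1.5, |8|->7, |2|->1.5, |4|->3.5
Step 3: Attach original signs; sum ranks with positive sign and with negative sign.
W+ = 5.5 + 3.5 + 7 + 3.5 = 19.5
W- = 5.5 + 1.5 + 1.5 = 8.5
(Check: W+ + W- = 28 should equal n(n+1)/2 = 28.)
Step 4: Test statistic W = min(W+, W-) = 8.5.
Step 5: Ties in |d|, so use the tie-corrected normal approximation.
        E[W] = n(n+1)/4 = 7*8/4 = 14.
        Tie groups: |d|=2 (t=2), |d|=4 (t=2), |d|=6 (t=2); sum(t^3 - t) = 18.
        Var[W] = n(n+1)(2n+1)/24 - sum(t^3-t)/48 = 840/24 - 18/48 = 34.625.
        z = (W - E[W]) / sqrt(Var[W]) = (8.5 - 14) / 5.8843 = -0.9347.
        Two-sided p = 2*Phi(z) = 0.349948.
Step 6: alpha = 0.05. fail to reject H0.

W+ = 19.5, W- = 8.5, W = min = 8.5, p = 0.349948, fail to reject H0.


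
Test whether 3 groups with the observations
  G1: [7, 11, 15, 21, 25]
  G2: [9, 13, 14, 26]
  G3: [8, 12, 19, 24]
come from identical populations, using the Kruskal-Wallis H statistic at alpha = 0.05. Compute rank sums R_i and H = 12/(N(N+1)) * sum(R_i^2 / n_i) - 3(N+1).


Step 1: Combine all N = 13 observations and assign midranks.
sorted (value, group, rank): (7,G1,1), (8,G3,2), (9,G2,3), (11,G1,4), (12,G3,5), (13,G2,6), (14,G2,7), (15,G1,8), (19,G3,9), (21,G1,10), (24,G3,11), (25,G1,12), (26,G2,13)
Step 2: Sum ranks within each group.
R_1 = 35 (n_1 = 5)
R_2 = 29 (n_2 = 4)
R_3 = 27 (n_3 = 4)
Step 3: H = 12/(N(N+1)) * sum(R_i^2/n_i) - 3(N+1)
     = 12/(13*14) * (35^2/5 + 29^2/4 + 27^2/4) - 3*14
     = 0.065934 * 637.5 - 42
     = 0.032967.
Step 4: No ties, so H is used without correction.
Step 5: Under H0, H ~ chi^2(2); p-value = 0.983652.
Step 6: alpha = 0.05. fail to reject H0.

H = 0.0330, df = 2, p = 0.983652, fail to reject H0.


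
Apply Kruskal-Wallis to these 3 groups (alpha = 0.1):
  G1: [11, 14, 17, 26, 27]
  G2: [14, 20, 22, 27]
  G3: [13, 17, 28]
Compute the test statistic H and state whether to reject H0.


Step 1: Combine all N = 12 observations and assign midranks.
sorted (value, group, rank): (11,G1,1), (13,G3,2), (14,G1,3.5), (14,G2,3.5), (17,G1,5.5), (17,G3,5.5), (20,G2,7), (22,G2,8), (26,G1,9), (27,G1,10.5), (27,G2,10.5), (28,G3,12)
Step 2: Sum ranks within each group.
R_1 = 29.5 (n_1 = 5)
R_2 = 29 (n_2 = 4)
R_3 = 19.5 (n_3 = 3)
Step 3: H = 12/(N(N+1)) * sum(R_i^2/n_i) - 3(N+1)
     = 12/(12*13) * (29.5^2/5 + 29^2/4 + 19.5^2/3) - 3*13
     = 0.076923 * 511.05 - 39
     = 0.311538.
Step 4: Ties present; correction factor C = 1 - 18/(12^3 - 12) = 0.989510. Corrected H = 0.311538 / 0.989510 = 0.314841.
Step 5: Under H0, H ~ chi^2(2); p-value = 0.854345.
Step 6: alpha = 0.1. fail to reject H0.

H = 0.3148, df = 2, p = 0.854345, fail to reject H0.


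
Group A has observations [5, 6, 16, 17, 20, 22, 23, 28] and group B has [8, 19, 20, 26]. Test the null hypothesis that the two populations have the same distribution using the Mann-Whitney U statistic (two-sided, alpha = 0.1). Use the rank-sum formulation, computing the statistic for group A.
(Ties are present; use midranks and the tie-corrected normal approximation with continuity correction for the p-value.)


Step 1: Combine and sort all 12 observations; assign midranks.
sorted (value, group): (5,X), (6,X), (8,Y), (16,X), (17,X), (19,Y), (20,X), (20,Y), (22,X), (23,X), (26,Y), (28,X)
ranks: 5->1, 6->2, 8->3, 16->4, 17->5, 19->6, 20->7.5, 20->7.5, 22->9, 23->10, 26->11, 28->12
Step 2: Rank sum for X: R1 = 1 + 2 + 4 + 5 + 7.5 + 9 + 10 + 12 = 50.5.
Step 3: U_X = R1 - n1(n1+1)/2 = 50.5 - 8*9/2 = 50.5 - 36 = 14.5.
       U_Y = n1*n2 - U_X = 32 - 14.5 = 17.5.
Step 4: Ties are present, so use the tie-corrected normal approximation (with continuity correction) for the p-value.
Step 5: p-value = 0.864901; compare to alpha = 0.1. fail to reject H0.

U_X = 14.5, p = 0.864901, fail to reject H0 at alpha = 0.1.


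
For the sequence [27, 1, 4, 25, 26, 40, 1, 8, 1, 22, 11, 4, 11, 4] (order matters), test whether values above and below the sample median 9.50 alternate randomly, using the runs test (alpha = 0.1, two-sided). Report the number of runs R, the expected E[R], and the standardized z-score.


Step 1: Compute median = 9.50; label A = above, B = below.
Labels in order: ABBAAABBBAABAB  (n_A = 7, n_B = 7)
Step 2: Count runs R = 8.
Step 3: Under H0 (random ordering), E[R] = 2*n_A*n_B/(n_A+n_B) + 1 = 2*7*7/14 + 1 = 8.0000.
        Var[R] = 2*n_A*n_B*(2*n_A*n_B - n_A - n_B) / ((n_A+n_B)^2 * (n_A+n_B-1)) = 8232/2548 = 3.2308.
        SD[R] = 1.7974.
Step 4: R = E[R], so z = 0 with no continuity correction.
Step 5: Two-sided p-value via normal approximation = 2*(1 - Phi(|z|)) = 1.000000.
Step 6: alpha = 0.1. fail to reject H0.

R = 8, z = 0.0000, p = 1.000000, fail to reject H0.


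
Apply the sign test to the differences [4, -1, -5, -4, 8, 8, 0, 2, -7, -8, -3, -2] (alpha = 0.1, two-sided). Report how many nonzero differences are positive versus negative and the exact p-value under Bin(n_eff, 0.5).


Step 1: Discard zero differences. Original n = 12; n_eff = number of nonzero differences = 11.
Nonzero differences (with sign): +4, -1, -5, -4, +8, +8, +2, -7, -8, -3, -2
Step 2: Count signs: positive = 4, negative = 7.
Step 3: Under H0: P(positive) = 0.5, so the number of positives S ~ Bin(11, 0.5).
Step 4: Two-sided exact p-value = sum of Bin(11,0.5) probabilities at or below the observed probability = 0.548828.
Step 5: alpha = 0.1. fail to reject H0.

n_eff = 11, pos = 4, neg = 7, p = 0.548828, fail to reject H0.


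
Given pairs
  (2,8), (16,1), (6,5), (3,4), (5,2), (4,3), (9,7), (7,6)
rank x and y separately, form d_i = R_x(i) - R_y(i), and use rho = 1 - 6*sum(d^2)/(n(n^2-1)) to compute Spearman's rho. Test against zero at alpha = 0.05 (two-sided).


Step 1: Rank x and y separately (midranks; no ties here).
rank(x): 2->1, 16->8, 6->5, 3->2, 5->4, 4->3, 9->7, 7->6
rank(y): 8->8, 1->1, 5->5, 4->4, 2->2, 3->3, 7->7, 6->6
Step 2: d_i = R_x(i) - R_y(i); compute d_i^2.
  (1-8)^2=49, (8-1)^2=49, (5-5)^2=0, (2-4)^2=4, (4-2)^2=4, (3-3)^2=0, (7-7)^2=0, (6-6)^2=0
sum(d^2) = 106.
Step 3: rho = 1 - 6*106 / (8*(8^2 - 1)) = 1 - 636/504 = -0.261905.
Step 4: Under H0, t = rho * sqrt((n-2)/(1-rho^2)) = -0.6647 ~ t(6).
Step 5: Two-sided p-value from the t-distribution with 6 df = 0.530923.
Step 6: alpha = 0.05. fail to reject H0.

rho = -0.2619, p = 0.530923, fail to reject H0 at alpha = 0.05.


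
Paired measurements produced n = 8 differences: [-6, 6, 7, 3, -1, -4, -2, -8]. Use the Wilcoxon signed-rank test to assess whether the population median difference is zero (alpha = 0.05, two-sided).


Step 1: Drop any zero differences (none here) and take |d_i|.
|d| = [6, 6, 7, 3, 1, 4, 2, 8]
Step 2: Midrank |d_i| (ties get averaged ranks).
ranks: |6|->5.5, |6|->5.5, |7|->7, |3|->3, |1|->1, |4|->4, |2|->2, |8|->8
Step 3: Attach original signs; sum ranks with positive sign and with negative sign.
W+ = 5.5 + 7 + 3 = 15.5
W- = 5.5 + 1 + 4 + 2 + 8 = 20.5
(Check: W+ + W- = 36 should equal n(n+1)/2 = 36.)
Step 4: Test statistic W = min(W+, W-) = 15.5.
Step 5: Ties in |d|, so use the tie-corrected normal approximation.
        E[W] = n(n+1)/4 = 8*9/4 = 18.
        Tie groups: |d|=6 (t=2); sum(t^3 - t) = 6.
        Var[W] = n(n+1)(2n+1)/24 - sum(t^3-t)/48 = 1224/24 - 6/48 = 50.875.
        z = (W - E[W]) / sqrt(Var[W]) = (15.5 - 18) / 7.1327 = -0.3505.
        Two-sided p = 2*Phi(z) = 0.725964.
Step 6: alpha = 0.05. fail to reject H0.

W+ = 15.5, W- = 20.5, W = min = 15.5, p = 0.725964, fail to reject H0.


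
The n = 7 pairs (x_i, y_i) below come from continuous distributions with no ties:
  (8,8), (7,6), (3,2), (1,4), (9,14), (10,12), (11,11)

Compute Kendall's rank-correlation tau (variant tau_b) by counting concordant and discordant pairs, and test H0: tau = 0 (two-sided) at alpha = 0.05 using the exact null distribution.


Step 1: Enumerate the 21 unordered pairs (i,j) with i<j and classify each by sign(x_j-x_i) * sign(y_j-y_i).
  (1,2):dx=-1,dy=-2->C; (1,3):dx=-5,dy=-6->C; (1,4):dx=-7,dy=-4->C; (1,5):dx=+1,dy=+6->C
  (1,6):dx=+2,dy=+4->C; (1,7):dx=+3,dy=+3->C; (2,3):dx=-4,dy=-4->C; (2,4):dx=-6,dy=-2->C
  (2,5):dx=+2,dy=+8->C; (2,6):dx=+3,dy=+6->C; (2,7):dx=+4,dy=+5->C; (3,4):dx=-2,dy=+2->D
  (3,5):dx=+6,dy=+12->C; (3,6):dx=+7,dy=+10->C; (3,7):dx=+8,dy=+9->C; (4,5):dx=+8,dy=+10->C
  (4,6):dx=+9,dy=+8->C; (4,7):dx=+10,dy=+7->C; (5,6):dx=+1,dy=-2->D; (5,7):dx=+2,dy=-3->D
  (6,7):dx=+1,dy=-1->D
Step 2: C = 17, D = 4, total pairs = 21.
Step 3: tau = (C - D)/(n(n-1)/2) = (17 - 4)/21 = 0.619048.
Step 4: Exact two-sided p-value (enumerate n! = 5040 permutations of y under H0): p = 0.069048.
Step 5: alpha = 0.05. fail to reject H0.

tau_b = 0.6190 (C=17, D=4), p = 0.069048, fail to reject H0.


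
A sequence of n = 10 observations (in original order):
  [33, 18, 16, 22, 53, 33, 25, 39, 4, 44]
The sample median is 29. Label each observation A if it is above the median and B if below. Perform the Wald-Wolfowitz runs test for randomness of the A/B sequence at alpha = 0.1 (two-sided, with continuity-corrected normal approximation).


Step 1: Compute median = 29; label A = above, B = below.
Labels in order: ABBBAABABA  (n_A = 5, n_B = 5)
Step 2: Count runs R = 7.
Step 3: Under H0 (random ordering), E[R] = 2*n_A*n_B/(n_A+n_B) + 1 = 2*5*5/10 + 1 = 6.0000.
        Var[R] = 2*n_A*n_B*(2*n_A*n_B - n_A - n_B) / ((n_A+n_B)^2 * (n_A+n_B-1)) = 2000/900 = 2.2222.
        SD[R] = 1.4907.
Step 4: Continuity-corrected z = (R - 0.5 - E[R]) / SD[R] = (7 - 0.5 - 6.0000) / 1.4907 = 0.3354.
Step 5: Two-sided p-value via normal approximation = 2*(1 - Phi(|z|)) = 0.737316.
Step 6: alpha = 0.1. fail to reject H0.

R = 7, z = 0.3354, p = 0.737316, fail to reject H0.


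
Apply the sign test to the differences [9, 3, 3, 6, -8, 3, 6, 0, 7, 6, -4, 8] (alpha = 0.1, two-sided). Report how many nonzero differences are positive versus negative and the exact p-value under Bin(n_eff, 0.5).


Step 1: Discard zero differences. Original n = 12; n_eff = number of nonzero differences = 11.
Nonzero differences (with sign): +9, +3, +3, +6, -8, +3, +6, +7, +6, -4, +8
Step 2: Count signs: positive = 9, negative = 2.
Step 3: Under H0: P(positive) = 0.5, so the number of positives S ~ Bin(11, 0.5).
Step 4: Two-sided exact p-value = sum of Bin(11,0.5) probabilities at or below the observed probability = 0.065430.
Step 5: alpha = 0.1. reject H0.

n_eff = 11, pos = 9, neg = 2, p = 0.065430, reject H0.


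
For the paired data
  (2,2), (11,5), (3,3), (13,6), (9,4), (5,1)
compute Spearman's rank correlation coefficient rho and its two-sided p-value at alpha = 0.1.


Step 1: Rank x and y separately (midranks; no ties here).
rank(x): 2->1, 11->5, 3->2, 13->6, 9->4, 5->3
rank(y): 2->2, 5->5, 3->3, 6->6, 4->4, 1->1
Step 2: d_i = R_x(i) - R_y(i); compute d_i^2.
  (1-2)^2=1, (5-5)^2=0, (2-3)^2=1, (6-6)^2=0, (4-4)^2=0, (3-1)^2=4
sum(d^2) = 6.
Step 3: rho = 1 - 6*6 / (6*(6^2 - 1)) = 1 - 36/210 = 0.828571.
Step 4: Under H0, t = rho * sqrt((n-2)/(1-rho^2)) = 2.9598 ~ t(4).
Step 5: Two-sided p-value from the t-distribution with 4 df = 0.041563.
Step 6: alpha = 0.1. reject H0.

rho = 0.8286, p = 0.041563, reject H0 at alpha = 0.1.


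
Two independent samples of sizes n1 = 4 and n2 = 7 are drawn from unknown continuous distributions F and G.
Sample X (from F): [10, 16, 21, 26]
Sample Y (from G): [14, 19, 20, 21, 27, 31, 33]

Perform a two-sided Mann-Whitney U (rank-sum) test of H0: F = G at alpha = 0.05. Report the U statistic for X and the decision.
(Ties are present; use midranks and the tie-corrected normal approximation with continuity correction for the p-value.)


Step 1: Combine and sort all 11 observations; assign midranks.
sorted (value, group): (10,X), (14,Y), (16,X), (19,Y), (20,Y), (21,X), (21,Y), (26,X), (27,Y), (31,Y), (33,Y)
ranks: 10->1, 14->2, 16->3, 19->4, 20->5, 21->6.5, 21->6.5, 26->8, 27->9, 31->10, 33->11
Step 2: Rank sum for X: R1 = 1 + 3 + 6.5 + 8 = 18.5.
Step 3: U_X = R1 - n1(n1+1)/2 = 18.5 - 4*5/2 = 18.5 - 10 = 8.5.
       U_Y = n1*n2 - U_X = 28 - 8.5 = 19.5.
Step 4: Ties are present, so use the tie-corrected normal approximation (with continuity correction) for the p-value.
Step 5: p-value = 0.343605; compare to alpha = 0.05. fail to reject H0.

U_X = 8.5, p = 0.343605, fail to reject H0 at alpha = 0.05.


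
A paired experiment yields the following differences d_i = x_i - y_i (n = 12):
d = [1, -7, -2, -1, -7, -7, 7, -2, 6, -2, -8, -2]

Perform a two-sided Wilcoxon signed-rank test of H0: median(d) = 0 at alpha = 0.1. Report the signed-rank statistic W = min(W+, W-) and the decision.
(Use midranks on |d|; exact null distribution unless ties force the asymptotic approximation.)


Step 1: Drop any zero differences (none here) and take |d_i|.
|d| = [1, 7, 2, 1, 7, 7, 7, 2, 6, 2, 8, 2]
Step 2: Midrank |d_i| (ties get averaged ranks).
ranks: |1|->1.5, |7|->9.5, |2|->4.5, |1|->1.5, |7|->9.5, |7|->9.5, |7|->9.5, |2|->4.5, |6|->7, |2|->4.5, |8|->12, |2|->4.5
Step 3: Attach original signs; sum ranks with positive sign and with negative sign.
W+ = 1.5 + 9.5 + 7 = 18
W- = 9.5 + 4.5 + 1.5 + 9.5 + 9.5 + 4.5 + 4.5 + 12 + 4.5 = 60
(Check: W+ + W- = 78 should equal n(n+1)/2 = 78.)
Step 4: Test statistic W = min(W+, W-) = 18.
Step 5: Ties in |d|, so use the tie-corrected normal approximation.
        E[W] = n(n+1)/4 = 12*13/4 = 39.
        Tie groups: |d|=1 (t=2), |d|=2 (t=4), |d|=7 (t=4); sum(t^3 - t) = 126.
        Var[W] = n(n+1)(2n+1)/24 - sum(t^3-t)/48 = 3900/24 - 126/48 = 159.875.
        z = (W - E[W]) / sqrt(Var[W]) = (18 - 39) / 12.6442 = -1.6608.
        Two-sided p = 2*Phi(z) = 0.096745.
Step 6: alpha = 0.1. reject H0.

W+ = 18, W- = 60, W = min = 18, p = 0.096745, reject H0.


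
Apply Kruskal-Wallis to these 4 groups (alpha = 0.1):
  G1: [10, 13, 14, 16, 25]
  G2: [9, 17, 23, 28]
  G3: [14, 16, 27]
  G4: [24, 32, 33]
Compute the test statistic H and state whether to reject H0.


Step 1: Combine all N = 15 observations and assign midranks.
sorted (value, group, rank): (9,G2,1), (10,G1,2), (13,G1,3), (14,G1,4.5), (14,G3,4.5), (16,G1,6.5), (16,G3,6.5), (17,G2,8), (23,G2,9), (24,G4,10), (25,G1,11), (27,G3,12), (28,G2,13), (32,G4,14), (33,G4,15)
Step 2: Sum ranks within each group.
R_1 = 27 (n_1 = 5)
R_2 = 31 (n_2 = 4)
R_3 = 23 (n_3 = 3)
R_4 = 39 (n_4 = 3)
Step 3: H = 12/(N(N+1)) * sum(R_i^2/n_i) - 3(N+1)
     = 12/(15*16) * (27^2/5 + 31^2/4 + 23^2/3 + 39^2/3) - 3*16
     = 0.050000 * 1069.38 - 48
     = 5.469167.
Step 4: Ties present; correction factor C = 1 - 12/(15^3 - 15) = 0.996429. Corrected H = 5.469167 / 0.996429 = 5.488769.
Step 5: Under H0, H ~ chi^2(3); p-value = 0.139312.
Step 6: alpha = 0.1. fail to reject H0.

H = 5.4888, df = 3, p = 0.139312, fail to reject H0.


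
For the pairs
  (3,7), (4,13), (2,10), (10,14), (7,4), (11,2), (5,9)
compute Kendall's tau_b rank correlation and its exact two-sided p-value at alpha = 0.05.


Step 1: Enumerate the 21 unordered pairs (i,j) with i<j and classify each by sign(x_j-x_i) * sign(y_j-y_i).
  (1,2):dx=+1,dy=+6->C; (1,3):dx=-1,dy=+3->D; (1,4):dx=+7,dy=+7->C; (1,5):dx=+4,dy=-3->D
  (1,6):dx=+8,dy=-5->D; (1,7):dx=+2,dy=+2->C; (2,3):dx=-2,dy=-3->C; (2,4):dx=+6,dy=+1->C
  (2,5):dx=+3,dy=-9->D; (2,6):dx=+7,dy=-11->D; (2,7):dx=+1,dy=-4->D; (3,4):dx=+8,dy=+4->C
  (3,5):dx=+5,dy=-6->D; (3,6):dx=+9,dy=-8->D; (3,7):dx=+3,dy=-1->D; (4,5):dx=-3,dy=-10->C
  (4,6):dx=+1,dy=-12->D; (4,7):dx=-5,dy=-5->C; (5,6):dx=+4,dy=-2->D; (5,7):dx=-2,dy=+5->D
  (6,7):dx=-6,dy=+7->D
Step 2: C = 8, D = 13, total pairs = 21.
Step 3: tau = (C - D)/(n(n-1)/2) = (8 - 13)/21 = -0.238095.
Step 4: Exact two-sided p-value (enumerate n! = 5040 permutations of y under H0): p = 0.561905.
Step 5: alpha = 0.05. fail to reject H0.

tau_b = -0.2381 (C=8, D=13), p = 0.561905, fail to reject H0.


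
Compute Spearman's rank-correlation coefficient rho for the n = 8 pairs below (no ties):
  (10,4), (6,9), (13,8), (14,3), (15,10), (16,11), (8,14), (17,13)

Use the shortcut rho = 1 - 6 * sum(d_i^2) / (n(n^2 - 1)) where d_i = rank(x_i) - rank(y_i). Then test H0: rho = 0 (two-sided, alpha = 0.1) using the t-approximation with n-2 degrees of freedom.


Step 1: Rank x and y separately (midranks; no ties here).
rank(x): 10->3, 6->1, 13->4, 14->5, 15->6, 16->7, 8->2, 17->8
rank(y): 4->2, 9->4, 8->3, 3->1, 10->5, 11->6, 14->8, 13->7
Step 2: d_i = R_x(i) - R_y(i); compute d_i^2.
  (3-2)^2=1, (1-4)^2=9, (4-3)^2=1, (5-1)^2=16, (6-5)^2=1, (7-6)^2=1, (2-8)^2=36, (8-7)^2=1
sum(d^2) = 66.
Step 3: rho = 1 - 6*66 / (8*(8^2 - 1)) = 1 - 396/504 = 0.214286.
Step 4: Under H0, t = rho * sqrt((n-2)/(1-rho^2)) = 0.5374 ~ t(6).
Step 5: Two-sided p-value from the t-distribution with 6 df = 0.610344.
Step 6: alpha = 0.1. fail to reject H0.

rho = 0.2143, p = 0.610344, fail to reject H0 at alpha = 0.1.


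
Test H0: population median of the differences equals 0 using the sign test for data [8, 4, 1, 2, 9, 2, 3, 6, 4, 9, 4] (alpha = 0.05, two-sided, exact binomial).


Step 1: Discard zero differences. Original n = 11; n_eff = number of nonzero differences = 11.
Nonzero differences (with sign): +8, +4, +1, +2, +9, +2, +3, +6, +4, +9, +4
Step 2: Count signs: positive = 11, negative = 0.
Step 3: Under H0: P(positive) = 0.5, so the number of positives S ~ Bin(11, 0.5).
Step 4: Two-sided exact p-value = sum of Bin(11,0.5) probabilities at or below the observed probability = 0.000977.
Step 5: alpha = 0.05. reject H0.

n_eff = 11, pos = 11, neg = 0, p = 0.000977, reject H0.


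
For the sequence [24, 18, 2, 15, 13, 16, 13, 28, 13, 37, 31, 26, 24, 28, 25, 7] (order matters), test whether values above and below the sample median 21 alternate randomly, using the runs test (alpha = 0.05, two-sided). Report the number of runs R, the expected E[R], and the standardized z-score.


Step 1: Compute median = 21; label A = above, B = below.
Labels in order: ABBBBBBABAAAAAAB  (n_A = 8, n_B = 8)
Step 2: Count runs R = 6.
Step 3: Under H0 (random ordering), E[R] = 2*n_A*n_B/(n_A+n_B) + 1 = 2*8*8/16 + 1 = 9.0000.
        Var[R] = 2*n_A*n_B*(2*n_A*n_B - n_A - n_B) / ((n_A+n_B)^2 * (n_A+n_B-1)) = 14336/3840 = 3.7333.
        SD[R] = 1.9322.
Step 4: Continuity-corrected z = (R + 0.5 - E[R]) / SD[R] = (6 + 0.5 - 9.0000) / 1.9322 = -1.2939.
Step 5: Two-sided p-value via normal approximation = 2*(1 - Phi(|z|)) = 0.195709.
Step 6: alpha = 0.05. fail to reject H0.

R = 6, z = -1.2939, p = 0.195709, fail to reject H0.


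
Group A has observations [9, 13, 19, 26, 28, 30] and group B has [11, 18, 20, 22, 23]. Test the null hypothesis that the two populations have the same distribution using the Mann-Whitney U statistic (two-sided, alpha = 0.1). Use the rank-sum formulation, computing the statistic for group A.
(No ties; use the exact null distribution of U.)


Step 1: Combine and sort all 11 observations; assign midranks.
sorted (value, group): (9,X), (11,Y), (13,X), (18,Y), (19,X), (20,Y), (22,Y), (23,Y), (26,X), (28,X), (30,X)
ranks: 9->1, 11->2, 13->3, 18->4, 19->5, 20->6, 22->7, 23->8, 26->9, 28->10, 30->11
Step 2: Rank sum for X: R1 = 1 + 3 + 5 + 9 + 10 + 11 = 39.
Step 3: U_X = R1 - n1(n1+1)/2 = 39 - 6*7/2 = 39 - 21 = 18.
       U_Y = n1*n2 - U_X = 30 - 18 = 12.
Step 4: No ties, so the exact null distribution of U (based on enumerating the C(11,6) = 462 equally likely rank assignments) gives the two-sided p-value.
Step 5: p-value = 0.662338; compare to alpha = 0.1. fail to reject H0.

U_X = 18, p = 0.662338, fail to reject H0 at alpha = 0.1.


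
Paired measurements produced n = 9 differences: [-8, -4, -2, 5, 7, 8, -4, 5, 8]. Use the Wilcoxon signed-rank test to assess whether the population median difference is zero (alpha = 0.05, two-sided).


Step 1: Drop any zero differences (none here) and take |d_i|.
|d| = [8, 4, 2, 5, 7, 8, 4, 5, 8]
Step 2: Midrank |d_i| (ties get averaged ranks).
ranks: |8|->8, |4|->2.5, |2|->1, |5|->4.5, |7|->6, |8|->8, |4|->2.5, |5|->4.5, |8|->8
Step 3: Attach original signs; sum ranks with positive sign and with negative sign.
W+ = 4.5 + 6 + 8 + 4.5 + 8 = 31
W- = 8 + 2.5 + 1 + 2.5 = 14
(Check: W+ + W- = 45 should equal n(n+1)/2 = 45.)
Step 4: Test statistic W = min(W+, W-) = 14.
Step 5: Ties in |d|, so use the tie-corrected normal approximation.
        E[W] = n(n+1)/4 = 9*10/4 = 22.5.
        Tie groups: |d|=4 (t=2), |d|=5 (t=2), |d|=8 (t=3); sum(t^3 - t) = 36.
        Var[W] = n(n+1)(2n+1)/24 - sum(t^3-t)/48 = 1710/24 - 36/48 = 70.5.
        z = (W - E[W]) / sqrt(Var[W]) = (14 - 22.5) / 8.3964 = -1.0123.
        Two-sided p = 2*Phi(z) = 0.311378.
Step 6: alpha = 0.05. fail to reject H0.

W+ = 31, W- = 14, W = min = 14, p = 0.311378, fail to reject H0.


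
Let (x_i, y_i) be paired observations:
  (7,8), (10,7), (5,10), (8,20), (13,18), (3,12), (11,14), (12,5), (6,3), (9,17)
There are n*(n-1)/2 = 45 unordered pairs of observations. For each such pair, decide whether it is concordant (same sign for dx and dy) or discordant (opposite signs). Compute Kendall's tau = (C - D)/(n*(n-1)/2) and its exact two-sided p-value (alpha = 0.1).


Step 1: Enumerate the 45 unordered pairs (i,j) with i<j and classify each by sign(x_j-x_i) * sign(y_j-y_i).
  (1,2):dx=+3,dy=-1->D; (1,3):dx=-2,dy=+2->D; (1,4):dx=+1,dy=+12->C; (1,5):dx=+6,dy=+10->C
  (1,6):dx=-4,dy=+4->D; (1,7):dx=+4,dy=+6->C; (1,8):dx=+5,dy=-3->D; (1,9):dx=-1,dy=-5->C
  (1,10):dx=+2,dy=+9->C; (2,3):dx=-5,dy=+3->D; (2,4):dx=-2,dy=+13->D; (2,5):dx=+3,dy=+11->C
  (2,6):dx=-7,dy=+5->D; (2,7):dx=+1,dy=+7->C; (2,8):dx=+2,dy=-2->D; (2,9):dx=-4,dy=-4->C
  (2,10):dx=-1,dy=+10->D; (3,4):dx=+3,dy=+10->C; (3,5):dx=+8,dy=+8->C; (3,6):dx=-2,dy=+2->D
  (3,7):dx=+6,dy=+4->C; (3,8):dx=+7,dy=-5->D; (3,9):dx=+1,dy=-7->D; (3,10):dx=+4,dy=+7->C
  (4,5):dx=+5,dy=-2->D; (4,6):dx=-5,dy=-8->C; (4,7):dx=+3,dy=-6->D; (4,8):dx=+4,dy=-15->D
  (4,9):dx=-2,dy=-17->C; (4,10):dx=+1,dy=-3->D; (5,6):dx=-10,dy=-6->C; (5,7):dx=-2,dy=-4->C
  (5,8):dx=-1,dy=-13->C; (5,9):dx=-7,dy=-15->C; (5,10):dx=-4,dy=-1->C; (6,7):dx=+8,dy=+2->C
  (6,8):dx=+9,dy=-7->D; (6,9):dx=+3,dy=-9->D; (6,10):dx=+6,dy=+5->C; (7,8):dx=+1,dy=-9->D
  (7,9):dx=-5,dy=-11->C; (7,10):dx=-2,dy=+3->D; (8,9):dx=-6,dy=-2->C; (8,10):dx=-3,dy=+12->D
  (9,10):dx=+3,dy=+14->C
Step 2: C = 24, D = 21, total pairs = 45.
Step 3: tau = (C - D)/(n(n-1)/2) = (24 - 21)/45 = 0.066667.
Step 4: Exact two-sided p-value (enumerate n! = 3628800 permutations of y under H0): p = 0.861801.
Step 5: alpha = 0.1. fail to reject H0.

tau_b = 0.0667 (C=24, D=21), p = 0.861801, fail to reject H0.
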